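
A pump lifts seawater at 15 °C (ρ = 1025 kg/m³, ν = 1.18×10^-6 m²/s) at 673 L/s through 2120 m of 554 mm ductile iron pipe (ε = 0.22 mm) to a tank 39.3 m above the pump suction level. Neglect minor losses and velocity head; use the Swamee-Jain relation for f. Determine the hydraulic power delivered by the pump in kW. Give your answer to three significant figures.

V = 4Q/(πD²) = 2.792 m/s; Re = 1.31×10^6; ε/D = 3.97×10^-4; f = 0.01642
h_f = f(L/D)V²/2g = 24.96 m
Total head H = z + h_f = 39.3 + 24.96 = 64.26 m
P_hyd = ρgQH = 1025·9.81·0.673·64.26 = 434.9 kW

P_hyd ≈ 435 kW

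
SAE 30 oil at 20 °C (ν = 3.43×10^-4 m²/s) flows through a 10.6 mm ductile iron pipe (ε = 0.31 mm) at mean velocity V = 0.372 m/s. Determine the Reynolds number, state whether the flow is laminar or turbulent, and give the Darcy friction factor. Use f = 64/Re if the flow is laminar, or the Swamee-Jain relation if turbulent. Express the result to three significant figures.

Re = VD/ν = 0.3720·0.0106/3.43×10^-4 = 11.5
Re < 2300 → laminar → f = 64/Re = 5.567

Re ≈ 11.5; laminar; f = 64/Re ≈ 5.57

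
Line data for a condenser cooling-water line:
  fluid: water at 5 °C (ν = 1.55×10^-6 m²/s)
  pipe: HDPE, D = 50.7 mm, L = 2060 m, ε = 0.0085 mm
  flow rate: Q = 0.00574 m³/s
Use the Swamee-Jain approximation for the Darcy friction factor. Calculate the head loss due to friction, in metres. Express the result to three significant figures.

V = 4Q/(πD²) = 4·0.00574/(π·0.0507²) = 2.843 m/s
Re = VD/ν = 2.843·0.0507/1.55×10^-6 = 9.30×10^4 → turbulent
ε/D = 0.0085/50.7 = 1.68×10^-4
Swamee-Jain: f = 0.01906
h_f = f(L/D)V²/(2g) = 0.01906·(2060/0.0507)·2.843²/(2·9.81) = 319.1 m

h_f ≈ 319 m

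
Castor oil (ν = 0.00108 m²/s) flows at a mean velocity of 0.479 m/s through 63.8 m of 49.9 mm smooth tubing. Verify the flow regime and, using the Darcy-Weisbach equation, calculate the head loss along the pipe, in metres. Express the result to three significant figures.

h_f ≈ 43.2 m

Re = VD/ν = 0.479·0.04990/0.00108 = 22.1 → laminar (Re < 2300)
f = 64/Re = 2.892
h_f = f(L/D)V²/(2g) = 2.892·(63.8/0.04990)·0.479²/(2·9.81) = 43.24 m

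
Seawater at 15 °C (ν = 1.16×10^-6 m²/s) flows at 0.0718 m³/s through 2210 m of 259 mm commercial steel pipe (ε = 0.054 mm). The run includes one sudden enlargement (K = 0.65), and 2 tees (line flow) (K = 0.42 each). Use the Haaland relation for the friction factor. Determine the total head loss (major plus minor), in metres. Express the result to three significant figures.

V = 4Q/(πD²) = 1.363 m/s; V²/2g = 0.09466 m
Re = 3.04×10^5, ε/D = 2.08×10^-4 → f = 0.01610 (Haaland)
Major: h_f = f(L/D)·V²/2g = 0.01610·8533·0.09466 = 13.01 m
Minor: ΣK = 1.49; h_m = ΣK·V²/2g = 0.1410 m
Total H_L = 13.01 + 0.1410 = 13.15 m

H_L ≈ 13.1 m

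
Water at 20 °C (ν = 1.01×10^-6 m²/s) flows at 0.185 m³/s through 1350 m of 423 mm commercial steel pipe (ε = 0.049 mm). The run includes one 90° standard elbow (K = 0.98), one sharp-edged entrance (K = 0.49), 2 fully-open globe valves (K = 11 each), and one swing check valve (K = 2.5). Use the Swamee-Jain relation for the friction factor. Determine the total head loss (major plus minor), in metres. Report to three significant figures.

V = 4Q/(πD²) = 1.316 m/s; V²/2g = 0.08833 m
Re = 5.51×10^5, ε/D = 1.16×10^-4 → f = 0.01450 (Swamee-Jain)
Major: h_f = f(L/D)·V²/2g = 0.01450·3191·0.08833 = 4.087 m
Minor: ΣK = 26.0; h_m = ΣK·V²/2g = 2.294 m
Total H_L = 4.087 + 2.294 = 6.381 m

H_L ≈ 6.38 m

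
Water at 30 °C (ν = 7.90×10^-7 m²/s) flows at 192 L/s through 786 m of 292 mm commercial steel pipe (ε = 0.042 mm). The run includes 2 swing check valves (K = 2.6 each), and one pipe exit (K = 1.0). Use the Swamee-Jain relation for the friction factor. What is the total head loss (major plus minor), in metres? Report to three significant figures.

V = 4Q/(πD²) = 2.867 m/s; V²/2g = 0.4190 m
Re = 1.06×10^6, ε/D = 1.44×10^-4 → f = 0.01405 (Swamee-Jain)
Major: h_f = f(L/D)·V²/2g = 0.01405·2692·0.4190 = 15.85 m
Minor: ΣK = 6.20; h_m = ΣK·V²/2g = 2.598 m
Total H_L = 15.85 + 2.598 = 18.45 m

H_L ≈ 18.4 m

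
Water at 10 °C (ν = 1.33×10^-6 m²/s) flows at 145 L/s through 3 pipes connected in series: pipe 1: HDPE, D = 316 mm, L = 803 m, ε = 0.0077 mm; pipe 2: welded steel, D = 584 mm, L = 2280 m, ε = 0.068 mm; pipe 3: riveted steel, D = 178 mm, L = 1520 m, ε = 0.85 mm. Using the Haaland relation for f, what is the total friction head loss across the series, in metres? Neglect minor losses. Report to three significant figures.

Pipe 1: V = 1.849 m/s, Re = 4.39×10^5, ε/D = 2.44×10^-5, f = 0.01364, h_1 = f(L/D)V²/2g = 6.037 m
Pipe 2: V = 0.5413 m/s, Re = 2.38×10^5, ε/D = 1.16×10^-4, f = 0.01588, h_2 = f(L/D)V²/2g = 0.9262 m
Pipe 3: V = 5.827 m/s, Re = 7.80×10^5, ε/D = 0.00478, f = 0.03012, h_3 = f(L/D)V²/2g = 445.2 m
Series → Q common, losses add: H = Σh = 452.1 m

H ≈ 452 m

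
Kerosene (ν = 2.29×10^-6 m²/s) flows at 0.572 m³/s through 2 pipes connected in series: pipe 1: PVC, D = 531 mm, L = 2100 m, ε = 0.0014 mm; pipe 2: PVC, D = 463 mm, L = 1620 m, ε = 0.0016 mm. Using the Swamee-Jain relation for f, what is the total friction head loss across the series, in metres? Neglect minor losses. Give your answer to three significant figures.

Pipe 1: V = 2.583 m/s, Re = 5.99×10^5, ε/D = 2.64×10^-6, f = 0.01273, h_1 = f(L/D)V²/2g = 17.11 m
Pipe 2: V = 3.397 m/s, Re = 6.87×10^5, ε/D = 3.46×10^-6, f = 0.01245, h_2 = f(L/D)V²/2g = 25.62 m
Series → Q common, losses add: H = Σh = 42.73 m

H ≈ 42.7 m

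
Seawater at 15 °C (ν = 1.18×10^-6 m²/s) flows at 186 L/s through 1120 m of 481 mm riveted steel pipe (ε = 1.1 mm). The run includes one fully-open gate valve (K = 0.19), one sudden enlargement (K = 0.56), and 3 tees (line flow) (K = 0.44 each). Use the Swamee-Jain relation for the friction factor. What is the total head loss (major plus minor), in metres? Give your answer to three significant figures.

H_L ≈ 3.19 m

V = 4Q/(πD²) = 1.024 m/s; V²/2g = 0.05340 m
Re = 4.17×10^5, ε/D = 0.00229 → f = 0.02480 (Swamee-Jain)
Major: h_f = f(L/D)·V²/2g = 0.02480·2328·0.05340 = 3.084 m
Minor: ΣK = 2.07; h_m = ΣK·V²/2g = 0.1105 m
Total H_L = 3.084 + 0.1105 = 3.194 m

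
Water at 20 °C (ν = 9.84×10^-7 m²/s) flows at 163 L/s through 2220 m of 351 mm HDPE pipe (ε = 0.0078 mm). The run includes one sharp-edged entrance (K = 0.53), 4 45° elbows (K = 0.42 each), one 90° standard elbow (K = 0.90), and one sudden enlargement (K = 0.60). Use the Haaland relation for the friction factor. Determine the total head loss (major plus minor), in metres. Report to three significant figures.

V = 4Q/(πD²) = 1.685 m/s; V²/2g = 0.1446 m
Re = 6.01×10^5, ε/D = 2.22×10^-5 → f = 0.01294 (Haaland)
Major: h_f = f(L/D)·V²/2g = 0.01294·6325·0.1446 = 11.84 m
Minor: ΣK = 3.71; h_m = ΣK·V²/2g = 0.5366 m
Total H_L = 11.84 + 0.5366 = 12.38 m

H_L ≈ 12.4 m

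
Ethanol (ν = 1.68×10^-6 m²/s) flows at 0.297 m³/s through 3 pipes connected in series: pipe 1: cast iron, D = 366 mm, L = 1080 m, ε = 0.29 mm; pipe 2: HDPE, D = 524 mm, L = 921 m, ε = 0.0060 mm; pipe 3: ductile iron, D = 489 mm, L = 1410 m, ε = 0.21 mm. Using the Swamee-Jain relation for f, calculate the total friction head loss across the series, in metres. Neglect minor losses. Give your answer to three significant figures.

H ≈ 31.8 m

Pipe 1: V = 2.823 m/s, Re = 6.15×10^5, ε/D = 7.92×10^-4, f = 0.01926, h_1 = f(L/D)V²/2g = 23.08 m
Pipe 2: V = 1.377 m/s, Re = 4.30×10^5, ε/D = 1.15×10^-5, f = 0.01362, h_2 = f(L/D)V²/2g = 2.314 m
Pipe 3: V = 1.581 m/s, Re = 4.60×10^5, ε/D = 4.29×10^-4, f = 0.01740, h_3 = f(L/D)V²/2g = 6.395 m
Series → Q common, losses add: H = Σh = 31.79 m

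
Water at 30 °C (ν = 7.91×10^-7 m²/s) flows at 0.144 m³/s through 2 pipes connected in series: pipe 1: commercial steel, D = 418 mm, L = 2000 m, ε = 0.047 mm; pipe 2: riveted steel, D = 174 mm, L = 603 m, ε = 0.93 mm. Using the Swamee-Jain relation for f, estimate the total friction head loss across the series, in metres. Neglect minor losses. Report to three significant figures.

Pipe 1: V = 1.049 m/s, Re = 5.55×10^5, ε/D = 1.12×10^-4, f = 0.01445, h_1 = f(L/D)V²/2g = 3.880 m
Pipe 2: V = 6.056 m/s, Re = 1.33×10^6, ε/D = 0.00534, f = 0.03111, h_2 = f(L/D)V²/2g = 201.5 m
Series → Q common, losses add: H = Σh = 205.4 m

H ≈ 205 m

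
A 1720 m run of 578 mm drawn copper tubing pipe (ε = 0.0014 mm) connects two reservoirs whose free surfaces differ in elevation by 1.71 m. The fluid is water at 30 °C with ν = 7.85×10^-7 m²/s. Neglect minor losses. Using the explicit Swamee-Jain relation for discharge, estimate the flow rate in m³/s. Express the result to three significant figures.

Q ≈ 0.250 m³/s

Swamee-Jain (Type II): Q = -0.965·√(gD⁵h_f/L)·ln[ε/(3.7D) + √(3.17ν²L/(gD³h_f))]
√(gD⁵h_f/L) = √(9.81·0.578⁵·1.71/1720) = 0.02508
ε/(3.7D) = 6.55×10^-7; √(3.17ν²L/(gD³h_f)) = 3.22×10^-5
Q = -0.965·0.02508·ln(3.286×10^-5) = 0.2499 m³/s
Check: V = 0.952 m/s, Re = 7.01×10^5, f = 0.01238, h_f = 1.70 m ≈ 1.71 m ✓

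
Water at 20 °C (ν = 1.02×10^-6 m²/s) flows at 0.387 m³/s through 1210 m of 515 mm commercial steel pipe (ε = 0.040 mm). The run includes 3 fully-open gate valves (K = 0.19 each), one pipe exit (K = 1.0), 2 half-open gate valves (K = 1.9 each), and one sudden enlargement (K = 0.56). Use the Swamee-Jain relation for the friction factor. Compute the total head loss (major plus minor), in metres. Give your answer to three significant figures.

V = 4Q/(πD²) = 1.858 m/s; V²/2g = 0.1759 m
Re = 9.38×10^5, ε/D = 7.77×10^-5 → f = 0.01324 (Swamee-Jain)
Major: h_f = f(L/D)·V²/2g = 0.01324·2350·0.1759 = 5.474 m
Minor: ΣK = 5.93; h_m = ΣK·V²/2g = 1.043 m
Total H_L = 5.474 + 1.043 = 6.517 m

H_L ≈ 6.52 m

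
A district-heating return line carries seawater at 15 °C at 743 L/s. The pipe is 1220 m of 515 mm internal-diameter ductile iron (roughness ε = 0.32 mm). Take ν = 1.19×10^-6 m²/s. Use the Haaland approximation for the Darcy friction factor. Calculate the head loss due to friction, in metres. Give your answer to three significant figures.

V = 4Q/(πD²) = 4·0.743/(π·0.515²) = 3.567 m/s
Re = VD/ν = 3.567·0.515/1.19×10^-6 = 1.54×10^6 → turbulent
ε/D = 0.32/515 = 6.21×10^-4
Haaland: f = 0.01783
h_f = f(L/D)V²/(2g) = 0.01783·(1220/0.515)·3.567²/(2·9.81) = 27.38 m

h_f ≈ 27.4 m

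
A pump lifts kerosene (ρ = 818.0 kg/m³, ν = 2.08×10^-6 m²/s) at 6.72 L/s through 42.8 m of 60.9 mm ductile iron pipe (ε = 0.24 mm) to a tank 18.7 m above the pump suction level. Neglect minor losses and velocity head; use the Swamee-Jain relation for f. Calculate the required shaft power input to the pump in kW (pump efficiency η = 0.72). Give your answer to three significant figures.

P_shaft ≈ 1.83 kW

V = 4Q/(πD²) = 2.307 m/s; Re = 6.75×10^4; ε/D = 0.00394; f = 0.03018
h_f = f(L/D)V²/2g = 5.753 m
Total head H = z + h_f = 18.7 + 5.753 = 24.45 m
P_hyd = ρgQH = 818.0·9.81·0.00672·24.45 = 1.319 kW
P_shaft = P_hyd/η = 1.319/0.72 = 1.831 kW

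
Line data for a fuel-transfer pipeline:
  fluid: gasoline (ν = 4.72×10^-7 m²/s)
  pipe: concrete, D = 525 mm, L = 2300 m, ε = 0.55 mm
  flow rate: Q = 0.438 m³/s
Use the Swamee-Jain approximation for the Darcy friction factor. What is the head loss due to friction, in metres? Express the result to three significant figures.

V = 4Q/(πD²) = 4·0.438/(π·0.525²) = 2.023 m/s
Re = VD/ν = 2.023·0.525/4.72×10^-7 = 2.25×10^6 → turbulent
ε/D = 0.55/525 = 0.00105
Swamee-Jain: f = 0.02005
h_f = f(L/D)V²/(2g) = 0.02005·(2300/0.525)·2.023²/(2·9.81) = 18.32 m

h_f ≈ 18.3 m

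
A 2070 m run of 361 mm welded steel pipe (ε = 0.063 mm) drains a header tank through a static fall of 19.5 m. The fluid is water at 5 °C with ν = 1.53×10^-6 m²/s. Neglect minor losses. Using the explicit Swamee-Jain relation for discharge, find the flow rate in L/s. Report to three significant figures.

Swamee-Jain (Type II): Q = -0.965·√(gD⁵h_f/L)·ln[ε/(3.7D) + √(3.17ν²L/(gD³h_f))]
√(gD⁵h_f/L) = √(9.81·0.361⁵·19.5/2070) = 0.02380
ε/(3.7D) = 4.72×10^-5; √(3.17ν²L/(gD³h_f)) = 4.13×10^-5
Q = -0.965·0.02380·ln(8.848×10^-5) = 0.2144 m³/s
Check: V = 2.09 m/s, Re = 4.94×10^5, f = 0.01528, h_f = 19.6 m ≈ 19.5 m ✓

Q ≈ 214 L/s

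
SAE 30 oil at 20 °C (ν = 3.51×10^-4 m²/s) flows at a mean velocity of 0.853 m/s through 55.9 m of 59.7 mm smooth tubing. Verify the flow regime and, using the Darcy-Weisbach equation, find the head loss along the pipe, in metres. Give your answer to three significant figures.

Re = VD/ν = 0.853·0.05970/3.51×10^-4 = 145 → laminar (Re < 2300)
f = 64/Re = 0.4411
h_f = f(L/D)V²/(2g) = 0.4411·(55.9/0.05970)·0.853²/(2·9.81) = 15.32 m

h_f ≈ 15.3 m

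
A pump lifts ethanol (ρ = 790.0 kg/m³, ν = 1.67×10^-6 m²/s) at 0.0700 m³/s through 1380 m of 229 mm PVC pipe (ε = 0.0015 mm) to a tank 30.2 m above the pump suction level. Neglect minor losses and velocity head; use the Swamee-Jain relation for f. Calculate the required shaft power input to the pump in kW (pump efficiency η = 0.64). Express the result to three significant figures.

V = 4Q/(πD²) = 1.700 m/s; Re = 2.33×10^5; ε/D = 6.55×10^-6; f = 0.01515
h_f = f(L/D)V²/2g = 13.44 m
Total head H = z + h_f = 30.2 + 13.44 = 43.64 m
P_hyd = ρgQH = 790.0·9.81·0.0700·43.64 = 23.67 kW
P_shaft = P_hyd/η = 23.67/0.64 = 36.99 kW

P_shaft ≈ 37.0 kW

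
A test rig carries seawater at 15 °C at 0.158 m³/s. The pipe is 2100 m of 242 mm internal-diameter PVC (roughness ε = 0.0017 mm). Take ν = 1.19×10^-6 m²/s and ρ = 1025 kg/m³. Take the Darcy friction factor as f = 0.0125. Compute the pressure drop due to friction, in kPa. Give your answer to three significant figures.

Δp ≈ 656 kPa

V = 4Q/(πD²) = 4·0.158/(π·0.242²) = 3.435 m/s
h_f = f(L/D)V²/(2g) = 0.01250·(2100/0.242)·3.435²/(2·9.81) = 65.24 m
Δp = ρg·h_f = 1025·9.81·65.24 = 656.0 kPa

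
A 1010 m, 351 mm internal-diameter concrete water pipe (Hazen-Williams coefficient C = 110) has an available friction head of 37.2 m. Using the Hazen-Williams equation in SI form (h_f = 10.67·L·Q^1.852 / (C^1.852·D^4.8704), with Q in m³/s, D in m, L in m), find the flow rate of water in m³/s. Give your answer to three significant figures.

Q ≈ 0.328 m³/s

Rearranging: Q = [h_f·C^1.852·D^4.8704 / (10.67·L)]^(1/1.852)
Q = [37.2·110^1.852·0.351^4.8704 / (10.67·1010)]^0.540 = 0.3283 m³/s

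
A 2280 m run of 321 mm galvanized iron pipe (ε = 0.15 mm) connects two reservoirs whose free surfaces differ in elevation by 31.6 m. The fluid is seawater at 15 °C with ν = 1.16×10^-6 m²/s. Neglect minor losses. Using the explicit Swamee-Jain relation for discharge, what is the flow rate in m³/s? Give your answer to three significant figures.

Swamee-Jain (Type II): Q = -0.965·√(gD⁵h_f/L)·ln[ε/(3.7D) + √(3.17ν²L/(gD³h_f))]
√(gD⁵h_f/L) = √(9.81·0.321⁵·31.6/2280) = 0.02153
ε/(3.7D) = 1.26×10^-4; √(3.17ν²L/(gD³h_f)) = 3.08×10^-5
Q = -0.965·0.02153·ln(1.571×10^-4) = 0.1819 m³/s
Check: V = 2.25 m/s, Re = 6.22×10^5, f = 0.01738, h_f = 31.8 m ≈ 31.6 m ✓

Q ≈ 0.182 m³/s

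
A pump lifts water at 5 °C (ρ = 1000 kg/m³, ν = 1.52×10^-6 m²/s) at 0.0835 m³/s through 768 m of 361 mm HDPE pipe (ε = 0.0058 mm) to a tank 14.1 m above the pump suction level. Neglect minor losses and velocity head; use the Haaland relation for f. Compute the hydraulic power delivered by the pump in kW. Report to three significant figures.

P_hyd ≈ 12.5 kW

V = 4Q/(πD²) = 0.8158 m/s; Re = 1.94×10^5; ε/D = 1.61×10^-5; f = 0.01569
h_f = f(L/D)V²/2g = 1.132 m
Total head H = z + h_f = 14.1 + 1.132 = 15.23 m
P_hyd = ρgQH = 1000·9.81·0.0835·15.23 = 12.48 kW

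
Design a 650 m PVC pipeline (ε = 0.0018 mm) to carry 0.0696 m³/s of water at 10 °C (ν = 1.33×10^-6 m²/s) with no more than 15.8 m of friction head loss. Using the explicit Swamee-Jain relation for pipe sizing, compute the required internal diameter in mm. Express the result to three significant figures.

Swamee-Jain (Type III): D = 0.66·[ε^1.25·(LQ²/(gh_f))^4.75 + ν·Q^9.4·(L/(gh_f))^5.2]^0.04
LQ²/(gh_f) = 0.02031; L/(gh_f) = 4.194
Term 1 = ε^1.25·(…)^4.75 = 6.04×10^-16; Term 2 = ν·Q^9.4·(…)^5.2 = 3.03×10^-14
D = 0.66·(6.04×10^-16 + 3.03×10^-14)^0.04 = 0.1902 m = 190 mm
Check: V = 2.45 m/s, Re = 3.50×10^5, f = 0.01409, h_f = 14.7 m ≈ 15.8 m ✓

D ≈ 190 mm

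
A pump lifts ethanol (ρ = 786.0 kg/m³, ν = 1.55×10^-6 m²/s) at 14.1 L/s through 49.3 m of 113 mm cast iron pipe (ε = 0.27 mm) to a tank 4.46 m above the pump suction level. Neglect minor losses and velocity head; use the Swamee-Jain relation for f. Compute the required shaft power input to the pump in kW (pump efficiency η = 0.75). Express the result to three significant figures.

P_shaft ≈ 0.814 kW

V = 4Q/(πD²) = 1.406 m/s; Re = 1.02×10^5; ε/D = 0.00239; f = 0.02628
h_f = f(L/D)V²/2g = 1.155 m
Total head H = z + h_f = 4.46 + 1.155 = 5.615 m
P_hyd = ρgQH = 786.0·9.81·0.0141·5.615 = 0.6105 kW
P_shaft = P_hyd/η = 0.6105/0.75 = 0.8140 kW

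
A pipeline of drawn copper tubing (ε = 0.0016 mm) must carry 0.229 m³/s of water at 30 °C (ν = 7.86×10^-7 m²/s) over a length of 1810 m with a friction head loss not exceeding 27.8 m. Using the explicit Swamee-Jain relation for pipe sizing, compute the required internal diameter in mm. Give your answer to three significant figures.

Swamee-Jain (Type III): D = 0.66·[ε^1.25·(LQ²/(gh_f))^4.75 + ν·Q^9.4·(L/(gh_f))^5.2]^0.04
LQ²/(gh_f) = 0.3480; L/(gh_f) = 6.637
Term 1 = ε^1.25·(…)^4.75 = 3.78×10^-10; Term 2 = ν·Q^9.4·(…)^5.2 = 1.42×10^-8
D = 0.66·(3.78×10^-10 + 1.42×10^-8)^0.04 = 0.3207 m = 321 mm
Check: V = 2.84 m/s, Re = 1.16×10^6, f = 0.01146, h_f = 26.5 m ≈ 27.8 m ✓

D ≈ 321 mm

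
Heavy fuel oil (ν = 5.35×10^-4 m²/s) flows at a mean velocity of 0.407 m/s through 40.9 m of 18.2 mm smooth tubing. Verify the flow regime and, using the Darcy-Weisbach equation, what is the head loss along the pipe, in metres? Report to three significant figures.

Re = VD/ν = 0.407·0.01820/5.35×10^-4 = 13.8 → laminar (Re < 2300)
f = 64/Re = 4.622
h_f = f(L/D)V²/(2g) = 4.622·(40.9/0.01820)·0.407²/(2·9.81) = 87.70 m

h_f ≈ 87.7 m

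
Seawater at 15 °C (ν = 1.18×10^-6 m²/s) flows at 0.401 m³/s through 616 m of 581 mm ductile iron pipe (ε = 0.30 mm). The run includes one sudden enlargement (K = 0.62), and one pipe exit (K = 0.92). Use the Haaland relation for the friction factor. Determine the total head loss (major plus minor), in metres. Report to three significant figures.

V = 4Q/(πD²) = 1.513 m/s; V²/2g = 0.1166 m
Re = 7.45×10^5, ε/D = 5.16×10^-4 → f = 0.01742 (Haaland)
Major: h_f = f(L/D)·V²/2g = 0.01742·1060·0.1166 = 2.154 m
Minor: ΣK = 1.54; h_m = ΣK·V²/2g = 0.1796 m
Total H_L = 2.154 + 0.1796 = 2.334 m

H_L ≈ 2.33 m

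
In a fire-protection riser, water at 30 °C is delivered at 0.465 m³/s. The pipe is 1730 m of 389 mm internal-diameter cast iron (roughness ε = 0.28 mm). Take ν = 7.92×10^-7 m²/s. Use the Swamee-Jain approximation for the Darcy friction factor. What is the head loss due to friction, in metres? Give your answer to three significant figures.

h_f ≈ 63.9 m

V = 4Q/(πD²) = 4·0.465/(π·0.389²) = 3.913 m/s
Re = VD/ν = 3.913·0.389/7.92×10^-7 = 1.92×10^6 → turbulent
ε/D = 0.28/389 = 7.20×10^-4
Swamee-Jain: f = 0.01843
h_f = f(L/D)V²/(2g) = 0.01843·(1730/0.389)·3.913²/(2·9.81) = 63.93 m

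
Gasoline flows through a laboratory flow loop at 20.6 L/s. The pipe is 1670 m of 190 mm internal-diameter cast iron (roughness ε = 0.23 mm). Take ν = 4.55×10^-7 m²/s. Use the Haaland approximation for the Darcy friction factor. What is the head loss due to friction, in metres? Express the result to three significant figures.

h_f ≈ 5.05 m

V = 4Q/(πD²) = 4·0.0206/(π·0.190²) = 0.7266 m/s
Re = VD/ν = 0.7266·0.190/4.55×10^-7 = 3.03×10^5 → turbulent
ε/D = 0.23/190 = 0.00121
Haaland: f = 0.02136
h_f = f(L/D)V²/(2g) = 0.02136·(1670/0.190)·0.7266²/(2·9.81) = 5.052 m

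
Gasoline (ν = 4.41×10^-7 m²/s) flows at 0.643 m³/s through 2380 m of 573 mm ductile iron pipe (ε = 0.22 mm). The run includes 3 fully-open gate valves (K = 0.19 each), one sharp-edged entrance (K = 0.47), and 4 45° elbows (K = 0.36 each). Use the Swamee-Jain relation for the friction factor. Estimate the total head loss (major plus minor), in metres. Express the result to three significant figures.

H_L ≈ 21.9 m

V = 4Q/(πD²) = 2.494 m/s; V²/2g = 0.3169 m
Re = 3.24×10^6, ε/D = 3.84×10^-4 → f = 0.01601 (Swamee-Jain)
Major: h_f = f(L/D)·V²/2g = 0.01601·4154·0.3169 = 21.07 m
Minor: ΣK = 2.48; h_m = ΣK·V²/2g = 0.7859 m
Total H_L = 21.07 + 0.7859 = 21.86 m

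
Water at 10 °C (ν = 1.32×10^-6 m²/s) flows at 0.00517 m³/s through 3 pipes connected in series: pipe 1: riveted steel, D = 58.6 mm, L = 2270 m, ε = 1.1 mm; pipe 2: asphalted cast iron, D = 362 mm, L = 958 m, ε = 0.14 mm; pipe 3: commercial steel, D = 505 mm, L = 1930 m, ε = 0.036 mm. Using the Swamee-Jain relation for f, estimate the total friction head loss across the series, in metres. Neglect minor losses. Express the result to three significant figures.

H ≈ 350 m

Pipe 1: V = 1.917 m/s, Re = 8.51×10^4, ε/D = 0.0188, f = 0.04821, h_1 = f(L/D)V²/2g = 349.8 m
Pipe 2: V = 0.05023 m/s, Re = 1.38×10^4, ε/D = 3.87×10^-4, f = 0.02920, h_2 = f(L/D)V²/2g = 0.009937 m
Pipe 3: V = 0.02581 m/s, Re = 9870, ε/D = 7.13×10^-5, f = 0.03120, h_3 = f(L/D)V²/2g = 0.004050 m
Series → Q common, losses add: H = Σh = 349.8 m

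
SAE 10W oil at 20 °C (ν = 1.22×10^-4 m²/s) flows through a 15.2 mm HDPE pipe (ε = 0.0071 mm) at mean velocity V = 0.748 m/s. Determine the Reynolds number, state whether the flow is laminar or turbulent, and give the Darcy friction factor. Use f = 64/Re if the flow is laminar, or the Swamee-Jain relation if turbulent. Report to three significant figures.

Re ≈ 93.2; laminar; f = 64/Re ≈ 0.687

Re = VD/ν = 0.7480·0.0152/1.22×10^-4 = 93.2
Re < 2300 → laminar → f = 64/Re = 0.6867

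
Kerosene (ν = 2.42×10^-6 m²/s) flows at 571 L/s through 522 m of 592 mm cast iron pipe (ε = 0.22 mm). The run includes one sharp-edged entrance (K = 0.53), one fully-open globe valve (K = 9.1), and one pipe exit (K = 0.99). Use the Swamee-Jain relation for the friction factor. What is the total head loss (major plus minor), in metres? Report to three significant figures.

H_L ≈ 5.60 m

V = 4Q/(πD²) = 2.074 m/s; V²/2g = 0.2193 m
Re = 5.07×10^5, ε/D = 3.72×10^-4 → f = 0.01690 (Swamee-Jain)
Major: h_f = f(L/D)·V²/2g = 0.01690·881.8·0.2193 = 3.268 m
Minor: ΣK = 10.6; h_m = ΣK·V²/2g = 2.329 m
Total H_L = 3.268 + 2.329 = 5.598 m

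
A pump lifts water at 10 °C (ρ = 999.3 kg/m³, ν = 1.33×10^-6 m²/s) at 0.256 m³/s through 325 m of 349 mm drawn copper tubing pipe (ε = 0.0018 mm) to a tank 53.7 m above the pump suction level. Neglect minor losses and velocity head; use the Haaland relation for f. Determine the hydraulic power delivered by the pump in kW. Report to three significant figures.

P_hyd ≈ 145 kW

V = 4Q/(πD²) = 2.676 m/s; Re = 7.02×10^5; ε/D = 5.16×10^-6; f = 0.01238
h_f = f(L/D)V²/2g = 4.207 m
Total head H = z + h_f = 53.7 + 4.207 = 57.91 m
P_hyd = ρgQH = 999.3·9.81·0.256·57.91 = 145.3 kW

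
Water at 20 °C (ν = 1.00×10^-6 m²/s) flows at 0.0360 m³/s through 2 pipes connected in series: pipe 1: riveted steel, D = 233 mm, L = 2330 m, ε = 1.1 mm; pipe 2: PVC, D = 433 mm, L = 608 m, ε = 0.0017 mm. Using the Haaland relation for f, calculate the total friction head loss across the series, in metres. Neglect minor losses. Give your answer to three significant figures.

Pipe 1: V = 0.8443 m/s, Re = 1.97×10^5, ε/D = 0.00472, f = 0.03036, h_1 = f(L/D)V²/2g = 11.03 m
Pipe 2: V = 0.2445 m/s, Re = 1.06×10^5, ε/D = 3.93×10^-6, f = 0.01763, h_2 = f(L/D)V²/2g = 0.07540 m
Series → Q common, losses add: H = Σh = 11.11 m

H ≈ 11.1 m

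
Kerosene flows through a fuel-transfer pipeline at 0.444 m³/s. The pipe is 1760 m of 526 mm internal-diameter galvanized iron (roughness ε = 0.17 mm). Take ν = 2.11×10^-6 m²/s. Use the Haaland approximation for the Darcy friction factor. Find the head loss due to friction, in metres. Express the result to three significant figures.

h_f ≈ 11.6 m

V = 4Q/(πD²) = 4·0.444/(π·0.526²) = 2.043 m/s
Re = VD/ν = 2.043·0.526/2.11×10^-6 = 5.09×10^5 → turbulent
ε/D = 0.17/526 = 3.23×10^-4
Haaland: f = 0.01632
h_f = f(L/D)V²/(2g) = 0.01632·(1760/0.526)·2.043²/(2·9.81) = 11.62 m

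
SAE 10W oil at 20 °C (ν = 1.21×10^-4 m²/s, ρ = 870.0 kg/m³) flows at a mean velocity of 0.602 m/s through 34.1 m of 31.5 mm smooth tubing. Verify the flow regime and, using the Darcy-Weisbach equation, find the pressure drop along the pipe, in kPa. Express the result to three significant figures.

Re = VD/ν = 0.602·0.03150/1.21×10^-4 = 157 → laminar (Re < 2300)
f = 64/Re = 0.4084
h_f = f(L/D)V²/(2g) = 0.4084·(34.1/0.03150)·0.602²/(2·9.81) = 8.166 m
Δp = ρg·h_f = 870.0·9.81·8.166 = 69.69 kPa

Δp ≈ 69.7 kPa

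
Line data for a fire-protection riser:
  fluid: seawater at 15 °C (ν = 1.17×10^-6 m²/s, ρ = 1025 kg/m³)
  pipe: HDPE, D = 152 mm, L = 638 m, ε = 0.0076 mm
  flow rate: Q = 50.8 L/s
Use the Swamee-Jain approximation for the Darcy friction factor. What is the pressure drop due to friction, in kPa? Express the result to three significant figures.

V = 4Q/(πD²) = 4·0.0508/(π·0.152²) = 2.800 m/s
Re = VD/ν = 2.800·0.152/1.17×10^-6 = 3.64×10^5 → turbulent
ε/D = 0.0076/152 = 5.00×10^-5
Swamee-Jain: f = 0.01449
h_f = f(L/D)V²/(2g) = 0.01449·(638/0.152)·2.800²/(2·9.81) = 24.30 m
Δp = ρg·h_f = 1025·9.81·24.30 = 244.4 kPa

Δp ≈ 244 kPa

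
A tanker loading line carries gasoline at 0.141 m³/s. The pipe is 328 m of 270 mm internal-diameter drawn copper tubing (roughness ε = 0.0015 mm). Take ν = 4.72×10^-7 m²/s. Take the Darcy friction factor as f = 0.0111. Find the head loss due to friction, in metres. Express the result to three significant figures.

V = 4Q/(πD²) = 4·0.141/(π·0.270²) = 2.463 m/s
h_f = f(L/D)V²/(2g) = 0.01110·(328/0.270)·2.463²/(2·9.81) = 4.168 m

h_f ≈ 4.17 m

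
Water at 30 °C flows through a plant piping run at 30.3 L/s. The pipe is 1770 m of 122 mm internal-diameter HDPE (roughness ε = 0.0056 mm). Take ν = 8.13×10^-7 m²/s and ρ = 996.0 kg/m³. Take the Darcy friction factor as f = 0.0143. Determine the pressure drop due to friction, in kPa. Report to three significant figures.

V = 4Q/(πD²) = 4·0.0303/(π·0.122²) = 2.592 m/s
h_f = f(L/D)V²/(2g) = 0.01430·(1770/0.122)·2.592²/(2·9.81) = 71.04 m
Δp = ρg·h_f = 996.0·9.81·71.04 = 694.1 kPa

Δp ≈ 694 kPa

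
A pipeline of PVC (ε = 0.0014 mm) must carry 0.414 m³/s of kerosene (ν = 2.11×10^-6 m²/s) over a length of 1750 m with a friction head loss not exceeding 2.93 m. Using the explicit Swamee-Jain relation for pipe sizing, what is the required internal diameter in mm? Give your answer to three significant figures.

Swamee-Jain (Type III): D = 0.66·[ε^1.25·(LQ²/(gh_f))^4.75 + ν·Q^9.4·(L/(gh_f))^5.2]^0.04
LQ²/(gh_f) = 10.44; L/(gh_f) = 60.88
Term 1 = ε^1.25·(…)^4.75 = 0.00332; Term 2 = ν·Q^9.4·(…)^5.2 = 1.01
D = 0.66·(0.00332 + 1.01)^0.04 = 0.6603 m = 660 mm
Check: V = 1.21 m/s, Re = 3.78×10^5, f = 0.01380, h_f = 2.72 m ≈ 2.93 m ✓

D ≈ 660 mm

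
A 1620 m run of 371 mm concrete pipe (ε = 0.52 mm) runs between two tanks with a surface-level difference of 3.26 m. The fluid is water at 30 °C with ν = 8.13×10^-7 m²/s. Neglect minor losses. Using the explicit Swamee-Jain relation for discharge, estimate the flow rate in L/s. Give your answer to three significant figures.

Swamee-Jain (Type II): Q = -0.965·√(gD⁵h_f/L)·ln[ε/(3.7D) + √(3.17ν²L/(gD³h_f))]
√(gD⁵h_f/L) = √(9.81·0.371⁵·3.26/1620) = 0.01178
ε/(3.7D) = 3.79×10^-4; √(3.17ν²L/(gD³h_f)) = 4.56×10^-5
Q = -0.965·0.01178·ln(4.244×10^-4) = 0.08826 m³/s
Check: V = 0.816 m/s, Re = 3.73×10^5, f = 0.02212, h_f = 3.28 m ≈ 3.26 m ✓

Q ≈ 88.3 L/s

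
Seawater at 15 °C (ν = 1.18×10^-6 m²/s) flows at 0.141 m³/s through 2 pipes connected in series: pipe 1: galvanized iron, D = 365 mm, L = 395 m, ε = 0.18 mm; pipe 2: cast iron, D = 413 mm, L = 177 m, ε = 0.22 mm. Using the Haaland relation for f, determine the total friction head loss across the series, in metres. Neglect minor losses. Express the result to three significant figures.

Pipe 1: V = 1.348 m/s, Re = 4.17×10^5, ε/D = 4.93×10^-4, f = 0.01769, h_1 = f(L/D)V²/2g = 1.772 m
Pipe 2: V = 1.053 m/s, Re = 3.68×10^5, ε/D = 5.33×10^-4, f = 0.01804, h_2 = f(L/D)V²/2g = 0.4366 m
Series → Q common, losses add: H = Σh = 2.208 m

H ≈ 2.21 m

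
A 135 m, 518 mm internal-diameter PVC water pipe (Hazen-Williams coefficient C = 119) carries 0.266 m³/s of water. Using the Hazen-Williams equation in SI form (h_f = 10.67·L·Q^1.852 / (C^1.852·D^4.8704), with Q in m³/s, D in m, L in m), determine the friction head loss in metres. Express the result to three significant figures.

h_f = 10.67·135·0.266^1.852 / (119^1.852·0.518^4.8704) = 0.4373 m

h_f ≈ 0.437 m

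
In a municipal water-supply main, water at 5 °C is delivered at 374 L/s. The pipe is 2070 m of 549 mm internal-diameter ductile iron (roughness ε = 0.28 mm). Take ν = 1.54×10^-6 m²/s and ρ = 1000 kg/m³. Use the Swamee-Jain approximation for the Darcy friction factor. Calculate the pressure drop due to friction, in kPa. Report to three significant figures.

V = 4Q/(πD²) = 4·0.374/(π·0.549²) = 1.580 m/s
Re = VD/ν = 1.580·0.549/1.54×10^-6 = 5.63×10^5 → turbulent
ε/D = 0.28/549 = 5.10×10^-4
Swamee-Jain: f = 0.01774
h_f = f(L/D)V²/(2g) = 0.01774·(2070/0.549)·1.580²/(2·9.81) = 8.509 m
Δp = ρg·h_f = 1000·9.81·8.509 = 83.48 kPa

Δp ≈ 83.5 kPa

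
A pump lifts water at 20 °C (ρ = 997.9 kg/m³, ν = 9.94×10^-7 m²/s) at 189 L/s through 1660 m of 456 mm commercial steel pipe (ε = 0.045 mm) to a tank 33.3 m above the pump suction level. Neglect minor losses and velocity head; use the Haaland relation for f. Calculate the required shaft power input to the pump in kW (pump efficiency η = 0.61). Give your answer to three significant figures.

V = 4Q/(πD²) = 1.157 m/s; Re = 5.31×10^5; ε/D = 9.87×10^-5; f = 0.01415
h_f = f(L/D)V²/2g = 3.517 m
Total head H = z + h_f = 33.3 + 3.517 = 36.82 m
P_hyd = ρgQH = 997.9·9.81·0.189·36.82 = 68.12 kW
P_shaft = P_hyd/η = 68.12/0.61 = 111.7 kW

P_shaft ≈ 112 kW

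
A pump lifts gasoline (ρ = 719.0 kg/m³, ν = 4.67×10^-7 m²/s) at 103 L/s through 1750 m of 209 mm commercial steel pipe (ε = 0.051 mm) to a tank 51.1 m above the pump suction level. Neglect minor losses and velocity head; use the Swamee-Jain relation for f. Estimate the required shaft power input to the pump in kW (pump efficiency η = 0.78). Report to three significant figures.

V = 4Q/(πD²) = 3.002 m/s; Re = 1.34×10^6; ε/D = 2.44×10^-4; f = 0.01503
h_f = f(L/D)V²/2g = 57.82 m
Total head H = z + h_f = 51.1 + 57.82 = 108.9 m
P_hyd = ρgQH = 719.0·9.81·0.103·108.9 = 79.13 kW
P_shaft = P_hyd/η = 79.13/0.78 = 101.4 kW

P_shaft ≈ 101 kW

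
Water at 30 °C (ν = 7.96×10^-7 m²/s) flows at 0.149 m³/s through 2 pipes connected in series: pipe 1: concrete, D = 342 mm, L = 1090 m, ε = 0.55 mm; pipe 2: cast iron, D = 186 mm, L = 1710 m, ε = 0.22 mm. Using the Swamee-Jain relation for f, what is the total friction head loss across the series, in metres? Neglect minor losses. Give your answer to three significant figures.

Pipe 1: V = 1.622 m/s, Re = 6.97×10^5, ε/D = 0.00161, f = 0.02253, h_1 = f(L/D)V²/2g = 9.627 m
Pipe 2: V = 5.484 m/s, Re = 1.28×10^6, ε/D = 0.00118, f = 0.02075, h_2 = f(L/D)V²/2g = 292.4 m
Series → Q common, losses add: H = Σh = 302.0 m

H ≈ 302 m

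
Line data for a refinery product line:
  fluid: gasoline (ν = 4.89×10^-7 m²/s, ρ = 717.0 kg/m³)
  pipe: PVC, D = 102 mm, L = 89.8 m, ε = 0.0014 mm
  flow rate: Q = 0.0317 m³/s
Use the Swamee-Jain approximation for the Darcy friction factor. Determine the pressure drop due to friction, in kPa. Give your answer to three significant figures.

Δp ≈ 58.5 kPa

V = 4Q/(πD²) = 4·0.0317/(π·0.102²) = 3.879 m/s
Re = VD/ν = 3.879·0.102/4.89×10^-7 = 8.09×10^5 → turbulent
ε/D = 0.0014/102 = 1.37×10^-5
Swamee-Jain: f = 0.01233
h_f = f(L/D)V²/(2g) = 0.01233·(89.8/0.102)·3.879²/(2·9.81) = 8.324 m
Δp = ρg·h_f = 717.0·9.81·8.324 = 58.55 kPa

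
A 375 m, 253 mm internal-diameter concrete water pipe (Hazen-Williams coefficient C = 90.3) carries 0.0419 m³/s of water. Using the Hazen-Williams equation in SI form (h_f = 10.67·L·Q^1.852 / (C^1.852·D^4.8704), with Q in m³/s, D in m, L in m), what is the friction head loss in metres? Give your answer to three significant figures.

h_f = 10.67·375·0.0419^1.852 / (90.3^1.852·0.253^4.8704) = 2.166 m

h_f ≈ 2.17 m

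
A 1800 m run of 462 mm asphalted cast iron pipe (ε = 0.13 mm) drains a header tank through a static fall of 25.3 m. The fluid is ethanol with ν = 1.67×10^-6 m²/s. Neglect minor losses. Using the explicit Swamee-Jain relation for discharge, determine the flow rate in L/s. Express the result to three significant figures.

Swamee-Jain (Type II): Q = -0.965·√(gD⁵h_f/L)·ln[ε/(3.7D) + √(3.17ν²L/(gD³h_f))]
√(gD⁵h_f/L) = √(9.81·0.462⁵·25.3/1800) = 0.05387
ε/(3.7D) = 7.61×10^-5; √(3.17ν²L/(gD³h_f)) = 2.55×10^-5
Q = -0.965·0.05387·ln(1.015×10^-4) = 0.4780 m³/s
Check: V = 2.85 m/s, Re = 7.89×10^5, f = 0.01577, h_f = 25.5 m ≈ 25.3 m ✓

Q ≈ 478 L/s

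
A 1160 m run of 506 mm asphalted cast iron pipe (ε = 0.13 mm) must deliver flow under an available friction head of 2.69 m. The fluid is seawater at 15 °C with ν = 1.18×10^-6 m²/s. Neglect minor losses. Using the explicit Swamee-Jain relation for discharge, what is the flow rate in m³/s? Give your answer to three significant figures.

Q ≈ 0.242 m³/s

Swamee-Jain (Type II): Q = -0.965·√(gD⁵h_f/L)·ln[ε/(3.7D) + √(3.17ν²L/(gD³h_f))]
√(gD⁵h_f/L) = √(9.81·0.506⁵·2.69/1160) = 0.02747
ε/(3.7D) = 6.94×10^-5; √(3.17ν²L/(gD³h_f)) = 3.87×10^-5
Q = -0.965·0.02747·ln(1.081×10^-4) = 0.2421 m³/s
Check: V = 1.20 m/s, Re = 5.16×10^5, f = 0.01598, h_f = 2.71 m ≈ 2.69 m ✓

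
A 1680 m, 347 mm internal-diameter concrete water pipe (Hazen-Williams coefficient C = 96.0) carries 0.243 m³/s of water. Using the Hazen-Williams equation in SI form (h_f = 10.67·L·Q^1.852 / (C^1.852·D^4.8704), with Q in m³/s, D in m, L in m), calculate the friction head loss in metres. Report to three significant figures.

h_f = 10.67·1680·0.243^1.852 / (96.0^1.852·0.347^4.8704) = 48.22 m

h_f ≈ 48.2 m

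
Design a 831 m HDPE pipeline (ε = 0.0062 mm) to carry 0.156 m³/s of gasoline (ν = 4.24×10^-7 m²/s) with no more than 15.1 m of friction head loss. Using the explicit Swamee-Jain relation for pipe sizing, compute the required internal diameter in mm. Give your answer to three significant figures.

Swamee-Jain (Type III): D = 0.66·[ε^1.25·(LQ²/(gh_f))^4.75 + ν·Q^9.4·(L/(gh_f))^5.2]^0.04
LQ²/(gh_f) = 0.1365; L/(gh_f) = 5.610
Term 1 = ε^1.25·(…)^4.75 = 2.41×10^-11; Term 2 = ν·Q^9.4·(…)^5.2 = 8.66×10^-11
D = 0.66·(2.41×10^-11 + 8.66×10^-11)^0.04 = 0.2638 m = 264 mm
Check: V = 2.85 m/s, Re = 1.78×10^6, f = 0.01132, h_f = 14.8 m ≈ 15.1 m ✓

D ≈ 264 mm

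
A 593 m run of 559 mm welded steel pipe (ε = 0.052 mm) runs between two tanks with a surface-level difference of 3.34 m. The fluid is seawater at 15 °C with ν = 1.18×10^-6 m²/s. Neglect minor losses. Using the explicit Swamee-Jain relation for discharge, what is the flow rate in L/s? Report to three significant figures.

Q ≈ 529 L/s

Swamee-Jain (Type II): Q = -0.965·√(gD⁵h_f/L)·ln[ε/(3.7D) + √(3.17ν²L/(gD³h_f))]
√(gD⁵h_f/L) = √(9.81·0.559⁵·3.34/593) = 0.05492
ε/(3.7D) = 2.51×10^-5; √(3.17ν²L/(gD³h_f)) = 2.14×10^-5
Q = -0.965·0.05492·ln(4.653×10^-5) = 0.5287 m³/s
Check: V = 2.15 m/s, Re = 1.02×10^6, f = 0.01338, h_f = 3.36 m ≈ 3.34 m ✓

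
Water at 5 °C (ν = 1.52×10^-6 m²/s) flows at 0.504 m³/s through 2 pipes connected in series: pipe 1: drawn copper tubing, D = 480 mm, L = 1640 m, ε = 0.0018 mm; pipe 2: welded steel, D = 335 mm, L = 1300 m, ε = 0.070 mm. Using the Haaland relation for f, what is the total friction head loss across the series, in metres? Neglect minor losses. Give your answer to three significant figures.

Pipe 1: V = 2.785 m/s, Re = 8.80×10^5, ε/D = 3.75×10^-6, f = 0.01190, h_1 = f(L/D)V²/2g = 16.07 m
Pipe 2: V = 5.718 m/s, Re = 1.26×10^6, ε/D = 2.09×10^-4, f = 0.01454, h_2 = f(L/D)V²/2g = 94.05 m
Series → Q common, losses add: H = Σh = 110.1 m

H ≈ 110 m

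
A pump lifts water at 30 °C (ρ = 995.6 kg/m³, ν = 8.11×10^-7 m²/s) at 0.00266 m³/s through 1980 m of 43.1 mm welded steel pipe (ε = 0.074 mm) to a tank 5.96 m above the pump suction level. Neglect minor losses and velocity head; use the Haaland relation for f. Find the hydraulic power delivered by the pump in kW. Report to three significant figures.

V = 4Q/(πD²) = 1.823 m/s; Re = 9.69×10^4; ε/D = 0.00172; f = 0.02425
h_f = f(L/D)V²/2g = 188.7 m
Total head H = z + h_f = 5.96 + 188.7 = 194.7 m
P_hyd = ρgQH = 995.6·9.81·0.00266·194.7 = 5.058 kW

P_hyd ≈ 5.06 kW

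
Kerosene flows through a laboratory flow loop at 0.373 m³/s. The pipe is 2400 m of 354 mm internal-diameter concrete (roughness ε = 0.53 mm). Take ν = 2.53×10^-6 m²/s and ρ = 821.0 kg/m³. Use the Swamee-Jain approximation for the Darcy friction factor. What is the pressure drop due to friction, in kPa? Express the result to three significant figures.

Δp ≈ 890 kPa

V = 4Q/(πD²) = 4·0.373/(π·0.354²) = 3.790 m/s
Re = VD/ν = 3.790·0.354/2.53×10^-6 = 5.30×10^5 → turbulent
ε/D = 0.53/354 = 0.00150
Swamee-Jain: f = 0.02226
h_f = f(L/D)V²/(2g) = 0.02226·(2400/0.354)·3.790²/(2·9.81) = 110.5 m
Δp = ρg·h_f = 821.0·9.81·110.5 = 889.6 kPa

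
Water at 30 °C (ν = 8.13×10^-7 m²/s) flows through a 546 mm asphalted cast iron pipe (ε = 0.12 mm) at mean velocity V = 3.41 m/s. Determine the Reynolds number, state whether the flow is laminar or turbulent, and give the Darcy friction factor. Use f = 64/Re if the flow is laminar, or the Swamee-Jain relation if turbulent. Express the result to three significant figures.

Re ≈ 2.29×10^6; turbulent; f ≈ 0.0145

Re = VD/ν = 3.410·0.546/8.13×10^-7 = 2.29×10^6
Re > 4000 → turbulent; ε/D = 2.20×10^-4
Swamee-Jain: f = 0.01449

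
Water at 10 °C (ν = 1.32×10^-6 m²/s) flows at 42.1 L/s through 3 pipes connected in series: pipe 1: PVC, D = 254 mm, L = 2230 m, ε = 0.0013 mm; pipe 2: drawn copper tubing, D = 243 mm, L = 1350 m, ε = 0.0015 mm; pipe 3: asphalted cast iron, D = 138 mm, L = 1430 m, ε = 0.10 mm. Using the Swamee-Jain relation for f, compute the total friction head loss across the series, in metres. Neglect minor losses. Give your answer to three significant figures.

H ≈ 90.5 m

Pipe 1: V = 0.8309 m/s, Re = 1.60×10^5, ε/D = 5.12×10^-6, f = 0.01627, h_1 = f(L/D)V²/2g = 5.027 m
Pipe 2: V = 0.9078 m/s, Re = 1.67×10^5, ε/D = 6.17×10^-6, f = 0.01614, h_2 = f(L/D)V²/2g = 3.766 m
Pipe 3: V = 2.815 m/s, Re = 2.94×10^5, ε/D = 7.25×10^-4, f = 0.01953, h_3 = f(L/D)V²/2g = 81.74 m
Series → Q common, losses add: H = Σh = 90.53 m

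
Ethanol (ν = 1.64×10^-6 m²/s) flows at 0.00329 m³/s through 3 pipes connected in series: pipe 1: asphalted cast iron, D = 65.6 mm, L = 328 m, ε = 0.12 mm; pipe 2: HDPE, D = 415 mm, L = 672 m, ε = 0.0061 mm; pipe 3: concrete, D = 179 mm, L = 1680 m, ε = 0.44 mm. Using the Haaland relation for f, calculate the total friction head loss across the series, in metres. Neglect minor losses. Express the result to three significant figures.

H ≈ 6.68 m

Pipe 1: V = 0.9734 m/s, Re = 3.89×10^4, ε/D = 0.00183, f = 0.02658, h_1 = f(L/D)V²/2g = 6.418 m
Pipe 2: V = 0.02432 m/s, Re = 6150, ε/D = 1.47×10^-5, f = 0.03547, h_2 = f(L/D)V²/2g = 0.001732 m
Pipe 3: V = 0.1307 m/s, Re = 1.43×10^4, ε/D = 0.00246, f = 0.03196, h_3 = f(L/D)V²/2g = 0.2613 m
Series → Q common, losses add: H = Σh = 6.681 m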